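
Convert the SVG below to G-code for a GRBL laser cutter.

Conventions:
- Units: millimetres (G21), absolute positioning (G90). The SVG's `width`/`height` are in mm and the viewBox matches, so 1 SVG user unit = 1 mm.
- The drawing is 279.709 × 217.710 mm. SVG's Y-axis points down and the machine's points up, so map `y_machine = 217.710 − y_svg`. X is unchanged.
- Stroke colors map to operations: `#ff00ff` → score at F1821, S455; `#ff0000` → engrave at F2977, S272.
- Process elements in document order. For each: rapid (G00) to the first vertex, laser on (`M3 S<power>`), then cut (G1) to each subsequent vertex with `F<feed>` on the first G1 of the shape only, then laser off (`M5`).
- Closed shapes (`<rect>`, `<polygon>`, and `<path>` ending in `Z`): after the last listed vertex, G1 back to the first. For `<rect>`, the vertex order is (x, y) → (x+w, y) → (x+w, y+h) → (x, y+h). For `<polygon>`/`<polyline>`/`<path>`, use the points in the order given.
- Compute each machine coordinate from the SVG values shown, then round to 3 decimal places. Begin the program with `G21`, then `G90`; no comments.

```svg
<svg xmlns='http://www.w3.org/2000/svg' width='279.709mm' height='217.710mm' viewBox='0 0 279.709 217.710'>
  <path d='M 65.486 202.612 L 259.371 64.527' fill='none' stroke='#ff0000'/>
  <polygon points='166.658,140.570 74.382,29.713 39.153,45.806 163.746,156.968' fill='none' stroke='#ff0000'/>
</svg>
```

Since the viewBox matches the mm dimensions, user units are millimetres directly. The only transform is the Y-flip y_m = 217.710 − y_svg.

Shape 1 is a line segment drawn with `<path>`. Its stroke #ff0000 means engrave at S272, F2977. After flipping Y the toolpath is (65.486,15.098) → (259.371,153.183).

Shape 2 is a closed polygon drawn with `<polygon>`. Its stroke #ff0000 means engrave at S272, F2977. After flipping Y the toolpath is (166.658,77.140) → (74.382,187.997) → (39.153,171.904) → (163.746,60.742) → (166.658,77.140), returning to the start.

G21
G90
G00 X65.486 Y15.098
M3 S272
G1 X259.371 Y153.183 F2977
M5
G00 X166.658 Y77.140
M3 S272
G1 X74.382 Y187.997 F2977
G1 X39.153 Y171.904
G1 X163.746 Y60.742
G1 X166.658 Y77.140
M5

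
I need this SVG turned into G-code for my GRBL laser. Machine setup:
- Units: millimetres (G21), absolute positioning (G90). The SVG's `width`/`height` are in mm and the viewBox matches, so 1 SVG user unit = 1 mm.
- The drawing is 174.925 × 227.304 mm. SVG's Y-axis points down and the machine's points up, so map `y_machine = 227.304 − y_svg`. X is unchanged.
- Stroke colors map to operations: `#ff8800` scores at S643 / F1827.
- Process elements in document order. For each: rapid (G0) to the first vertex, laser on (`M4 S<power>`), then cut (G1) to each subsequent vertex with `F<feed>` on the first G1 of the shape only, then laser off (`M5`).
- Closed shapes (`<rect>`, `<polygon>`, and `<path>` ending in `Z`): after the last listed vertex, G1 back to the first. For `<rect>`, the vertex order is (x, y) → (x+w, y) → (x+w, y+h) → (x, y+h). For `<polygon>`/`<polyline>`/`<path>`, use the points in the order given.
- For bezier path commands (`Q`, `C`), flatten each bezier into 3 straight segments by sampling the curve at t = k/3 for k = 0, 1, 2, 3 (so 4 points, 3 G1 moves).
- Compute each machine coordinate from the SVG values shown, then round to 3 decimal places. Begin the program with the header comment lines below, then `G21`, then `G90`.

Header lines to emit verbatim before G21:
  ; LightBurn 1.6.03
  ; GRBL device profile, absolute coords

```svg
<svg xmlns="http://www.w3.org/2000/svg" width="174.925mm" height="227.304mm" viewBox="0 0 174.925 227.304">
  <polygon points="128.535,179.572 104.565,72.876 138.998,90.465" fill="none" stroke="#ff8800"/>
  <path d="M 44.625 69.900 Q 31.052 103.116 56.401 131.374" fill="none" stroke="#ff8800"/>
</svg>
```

; LightBurn 1.6.03
; GRBL device profile, absolute coords
G21
G90
G0 X128.535 Y47.732
M4 S643
G1 X104.565 Y154.428 F1827
G1 X138.998 Y136.839
G1 X128.535 Y47.732
M5
G0 X44.625 Y157.404
M4 S643
G1 X39.901 Y135.811 F1827
G1 X43.826 Y115.320
G1 X56.401 Y95.930
M5

Since the viewBox matches the mm dimensions, user units are millimetres directly. The only transform is the Y-flip y_m = 227.304 − y_svg.

Shape 1 is a closed polygon drawn with `<polygon>`. Its stroke #ff8800 means score at S643, F1827. After flipping Y the toolpath is (128.535,47.732) → (104.565,154.428) → (138.998,136.839) → (128.535,47.732), returning to the start.

Shape 2 is a quadratic bezier drawn with `<path>`. Its stroke #ff8800 means score at S643, F1827. After flipping Y the toolpath is (44.625,157.404) → (39.901,135.811) → (43.826,115.320) → (56.401,95.930).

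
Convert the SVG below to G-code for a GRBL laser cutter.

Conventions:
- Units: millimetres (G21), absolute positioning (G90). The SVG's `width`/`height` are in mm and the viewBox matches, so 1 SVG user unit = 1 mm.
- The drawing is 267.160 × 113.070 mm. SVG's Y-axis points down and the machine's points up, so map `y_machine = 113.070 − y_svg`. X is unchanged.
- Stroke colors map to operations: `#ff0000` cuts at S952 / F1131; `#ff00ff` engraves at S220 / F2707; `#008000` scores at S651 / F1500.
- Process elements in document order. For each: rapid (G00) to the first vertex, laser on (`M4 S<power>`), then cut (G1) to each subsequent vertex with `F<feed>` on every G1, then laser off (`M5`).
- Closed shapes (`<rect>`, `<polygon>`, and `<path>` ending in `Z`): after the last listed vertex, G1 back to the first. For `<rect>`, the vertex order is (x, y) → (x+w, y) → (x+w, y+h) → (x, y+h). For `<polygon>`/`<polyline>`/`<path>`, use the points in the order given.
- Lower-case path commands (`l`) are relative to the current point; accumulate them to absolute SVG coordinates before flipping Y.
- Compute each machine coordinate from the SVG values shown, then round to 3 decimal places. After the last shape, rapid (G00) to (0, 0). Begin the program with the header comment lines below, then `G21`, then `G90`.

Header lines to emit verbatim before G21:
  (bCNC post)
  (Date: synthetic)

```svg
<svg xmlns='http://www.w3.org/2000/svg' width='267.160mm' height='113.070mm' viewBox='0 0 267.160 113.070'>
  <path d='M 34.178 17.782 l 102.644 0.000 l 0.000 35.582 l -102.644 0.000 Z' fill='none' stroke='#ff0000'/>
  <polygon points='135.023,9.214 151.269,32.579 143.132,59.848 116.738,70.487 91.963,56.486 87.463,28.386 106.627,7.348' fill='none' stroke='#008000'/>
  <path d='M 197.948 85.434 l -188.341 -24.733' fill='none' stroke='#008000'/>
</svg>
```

viewBox `0 0 267.160 113.070` with mm width/height → 1 unit = 1 mm. Flip: y_m = 113.070 − y_svg.

**Shape 1** — `<path>` rectangle, stroke `#ff0000` → cut (S952, F1131). Machine vertices: (34.178,95.288) → (136.822,95.288) → (136.822,59.706) → (34.178,59.706) → (34.178,95.288). Closed: final G1 returns to the first vertex.

**Shape 2** — `<polygon>` regular polygon, stroke `#008000` → score (S651, F1500). Machine vertices: (135.023,103.856) → (151.269,80.491) → (143.132,53.222) → (116.738,42.583) → (91.963,56.584) → (87.463,84.684) → (106.627,105.722) → (135.023,103.856). Closed: final G1 returns to the first vertex.

**Shape 3** — `<path>` line segment, stroke `#008000` → score (S651, F1500). Machine vertices: (197.948,27.636) → (9.607,52.369). Open path.

(bCNC post)
(Date: synthetic)
G21
G90
G00 X34.178 Y95.288
M4 S952
G1 X136.822 Y95.288 F1131
G1 X136.822 Y59.706 F1131
G1 X34.178 Y59.706 F1131
G1 X34.178 Y95.288 F1131
M5
G00 X135.023 Y103.856
M4 S651
G1 X151.269 Y80.491 F1500
G1 X143.132 Y53.222 F1500
G1 X116.738 Y42.583 F1500
G1 X91.963 Y56.584 F1500
G1 X87.463 Y84.684 F1500
G1 X106.627 Y105.722 F1500
G1 X135.023 Y103.856 F1500
M5
G00 X197.948 Y27.636
M4 S651
G1 X9.607 Y52.369 F1500
M5
G00 X0.000 Y0.000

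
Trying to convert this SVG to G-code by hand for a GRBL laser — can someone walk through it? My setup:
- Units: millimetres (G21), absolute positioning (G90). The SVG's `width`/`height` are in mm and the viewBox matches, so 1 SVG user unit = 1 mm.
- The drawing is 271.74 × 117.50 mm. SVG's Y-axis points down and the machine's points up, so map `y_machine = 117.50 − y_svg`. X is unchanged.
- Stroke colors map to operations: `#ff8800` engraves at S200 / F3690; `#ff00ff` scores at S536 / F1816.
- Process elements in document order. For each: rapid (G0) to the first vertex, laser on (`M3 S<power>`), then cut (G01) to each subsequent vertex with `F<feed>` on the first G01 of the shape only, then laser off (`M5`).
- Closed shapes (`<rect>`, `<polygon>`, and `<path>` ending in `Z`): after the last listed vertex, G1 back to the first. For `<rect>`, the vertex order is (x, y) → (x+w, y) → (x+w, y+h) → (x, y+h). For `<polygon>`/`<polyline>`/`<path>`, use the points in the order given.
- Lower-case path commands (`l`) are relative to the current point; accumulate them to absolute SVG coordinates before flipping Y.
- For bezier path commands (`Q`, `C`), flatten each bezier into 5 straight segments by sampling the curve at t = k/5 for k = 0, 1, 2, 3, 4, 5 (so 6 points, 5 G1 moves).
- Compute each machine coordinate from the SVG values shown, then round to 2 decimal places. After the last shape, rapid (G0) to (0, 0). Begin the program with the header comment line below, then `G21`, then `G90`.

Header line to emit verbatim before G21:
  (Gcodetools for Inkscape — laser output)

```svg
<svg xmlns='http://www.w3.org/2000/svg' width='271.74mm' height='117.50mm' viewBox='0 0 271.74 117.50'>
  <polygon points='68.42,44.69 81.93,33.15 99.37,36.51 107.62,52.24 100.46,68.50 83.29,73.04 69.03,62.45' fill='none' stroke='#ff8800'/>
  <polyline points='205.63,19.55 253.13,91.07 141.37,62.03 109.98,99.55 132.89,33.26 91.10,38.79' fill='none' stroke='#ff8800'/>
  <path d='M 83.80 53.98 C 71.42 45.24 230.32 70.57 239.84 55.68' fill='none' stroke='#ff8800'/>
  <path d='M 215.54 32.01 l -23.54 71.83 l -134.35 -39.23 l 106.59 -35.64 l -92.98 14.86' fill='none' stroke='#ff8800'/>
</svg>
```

(Gcodetools for Inkscape — laser output)
G21
G90
G0 X68.42 Y72.81
M3 S200
G01 X81.93 Y84.35 F3690
G01 X99.37 Y80.99
G01 X107.62 Y65.26
G01 X100.46 Y49.00
G01 X83.29 Y44.46
G01 X69.03 Y55.05
G01 X68.42 Y72.81
M5
G0 X205.63 Y97.95
M3 S200
G01 X253.13 Y26.43 F3690
G01 X141.37 Y55.47
G01 X109.98 Y17.95
G01 X132.89 Y84.24
G01 X91.10 Y78.71
M5
G0 X83.80 Y63.52
M3 S200
G01 X94.36 Y65.27 F3690
G01 X130.64 Y62.41
G01 X177.24 Y58.50
G01 X218.77 Y57.12
G01 X239.84 Y61.82
M5
G0 X215.54 Y85.49
M3 S200
G01 X192.00 Y13.66 F3690
G01 X57.65 Y52.89
G01 X164.24 Y88.53
G01 X71.26 Y73.67
M5
G0 X0.00 Y0.00

1 u = 1 mm; y_m = 117.50 − y.

[1] `<polygon>` regular polygon, #ff8800→engrave S200 F3690: (68.42,72.81) → (81.93,84.35) → (99.37,80.99) → (107.62,65.26) → (100.46,49.00) → (83.29,44.46) → (69.03,55.05) → (68.42,72.81) (closed)

[2] `<polyline>` open polyline, #ff8800→engrave S200 F3690: (205.63,97.95) → (253.13,26.43) → (141.37,55.47) → (109.98,17.95) → (132.89,84.24) → (91.10,78.71)

[3] `<path>` cubic bezier, #ff8800→engrave S200 F3690: (83.80,63.52) → (94.36,65.27) → (130.64,62.41) → (177.24,58.50) → (218.77,57.12) → (239.84,61.82)

[4] `<path>` open polyline, #ff8800→engrave S200 F3690: (215.54,85.49) → (192.00,13.66) → (57.65,52.89) → (164.24,88.53) → (71.26,73.67)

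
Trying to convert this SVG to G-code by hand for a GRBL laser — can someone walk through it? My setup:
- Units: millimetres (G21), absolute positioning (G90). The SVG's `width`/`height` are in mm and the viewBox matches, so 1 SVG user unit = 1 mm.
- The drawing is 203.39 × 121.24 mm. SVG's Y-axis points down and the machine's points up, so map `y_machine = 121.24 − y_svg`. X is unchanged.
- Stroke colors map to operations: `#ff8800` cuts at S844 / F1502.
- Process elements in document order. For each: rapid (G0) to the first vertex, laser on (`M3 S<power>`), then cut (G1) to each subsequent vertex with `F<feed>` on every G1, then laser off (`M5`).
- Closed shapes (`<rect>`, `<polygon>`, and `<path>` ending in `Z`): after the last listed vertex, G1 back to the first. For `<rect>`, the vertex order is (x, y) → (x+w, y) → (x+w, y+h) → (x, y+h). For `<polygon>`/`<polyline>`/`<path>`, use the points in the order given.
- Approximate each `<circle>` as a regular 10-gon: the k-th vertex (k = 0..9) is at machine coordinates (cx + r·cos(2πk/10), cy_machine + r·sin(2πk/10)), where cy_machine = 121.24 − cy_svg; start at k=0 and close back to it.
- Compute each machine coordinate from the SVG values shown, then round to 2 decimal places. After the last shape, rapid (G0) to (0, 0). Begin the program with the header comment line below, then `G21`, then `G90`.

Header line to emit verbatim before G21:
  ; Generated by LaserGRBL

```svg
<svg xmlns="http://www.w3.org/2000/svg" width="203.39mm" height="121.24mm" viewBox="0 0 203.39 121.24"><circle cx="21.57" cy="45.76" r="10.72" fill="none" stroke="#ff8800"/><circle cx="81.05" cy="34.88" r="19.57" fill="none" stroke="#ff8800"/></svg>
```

Since the viewBox matches the mm dimensions, user units are millimetres directly. The only transform is the Y-flip y_m = 121.24 − y_svg.

Shape 1 is a circle drawn with `<circle>`. Its stroke #ff8800 means cut at S844, F1502. After flipping Y the toolpath is (32.29,75.48) → (30.24,81.78) → (24.88,85.68) → (18.26,85.68) → (12.90,81.78) → (10.85,75.48) → (12.90,69.18) → (18.26,65.28) → (24.88,65.28) → (30.24,69.18) → (32.29,75.48), returning to the start.

Shape 2 is a circle drawn with `<circle>`. Its stroke #ff8800 means cut at S844, F1502. After flipping Y the toolpath is (100.62,86.36) → (96.88,97.86) → (87.10,104.97) → (75.00,104.97) → (65.22,97.86) → (61.48,86.36) → (65.22,74.86) → (75.00,67.75) → (87.10,67.75) → (96.88,74.86) → (100.62,86.36), returning to the start.

; Generated by LaserGRBL
G21
G90
G0 X32.29 Y75.48
M3 S844
G1 X30.24 Y81.78 F1502
G1 X24.88 Y85.68 F1502
G1 X18.26 Y85.68 F1502
G1 X12.90 Y81.78 F1502
G1 X10.85 Y75.48 F1502
G1 X12.90 Y69.18 F1502
G1 X18.26 Y65.28 F1502
G1 X24.88 Y65.28 F1502
G1 X30.24 Y69.18 F1502
G1 X32.29 Y75.48 F1502
M5
G0 X100.62 Y86.36
M3 S844
G1 X96.88 Y97.86 F1502
G1 X87.10 Y104.97 F1502
G1 X75.00 Y104.97 F1502
G1 X65.22 Y97.86 F1502
G1 X61.48 Y86.36 F1502
G1 X65.22 Y74.86 F1502
G1 X75.00 Y67.75 F1502
G1 X87.10 Y67.75 F1502
G1 X96.88 Y74.86 F1502
G1 X100.62 Y86.36 F1502
M5
G0 X0.00 Y0.00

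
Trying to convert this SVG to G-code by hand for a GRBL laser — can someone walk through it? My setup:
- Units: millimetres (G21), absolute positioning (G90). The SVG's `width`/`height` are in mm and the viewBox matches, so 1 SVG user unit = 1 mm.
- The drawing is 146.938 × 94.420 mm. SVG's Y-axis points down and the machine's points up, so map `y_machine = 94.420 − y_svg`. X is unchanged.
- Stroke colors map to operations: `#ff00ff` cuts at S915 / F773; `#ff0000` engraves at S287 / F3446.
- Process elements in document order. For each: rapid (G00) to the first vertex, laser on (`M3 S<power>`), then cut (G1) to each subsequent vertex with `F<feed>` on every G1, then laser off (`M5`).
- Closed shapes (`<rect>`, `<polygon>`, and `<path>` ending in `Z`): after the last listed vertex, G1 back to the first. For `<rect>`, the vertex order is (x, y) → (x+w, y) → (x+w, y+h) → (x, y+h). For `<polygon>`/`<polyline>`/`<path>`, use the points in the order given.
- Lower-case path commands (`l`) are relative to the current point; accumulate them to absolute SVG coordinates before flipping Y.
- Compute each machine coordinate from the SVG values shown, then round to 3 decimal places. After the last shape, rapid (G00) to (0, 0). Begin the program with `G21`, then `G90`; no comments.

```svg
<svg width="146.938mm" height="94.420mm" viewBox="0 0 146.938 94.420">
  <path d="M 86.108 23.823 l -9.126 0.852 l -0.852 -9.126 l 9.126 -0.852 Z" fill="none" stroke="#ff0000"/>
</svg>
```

Since the viewBox matches the mm dimensions, user units are millimetres directly. The only transform is the Y-flip y_m = 94.420 − y_svg.

Shape 1 is a regular polygon drawn with `<path>`. Its stroke #ff0000 means engrave at S287, F3446. After flipping Y the toolpath is (86.108,70.597) → (76.982,69.745) → (76.130,78.871) → (85.256,79.723) → (86.108,70.597), returning to the start.

G21
G90
G00 X86.108 Y70.597
M3 S287
G1 X76.982 Y69.745 F3446
G1 X76.130 Y78.871 F3446
G1 X85.256 Y79.723 F3446
G1 X86.108 Y70.597 F3446
M5
G00 X0.000 Y0.000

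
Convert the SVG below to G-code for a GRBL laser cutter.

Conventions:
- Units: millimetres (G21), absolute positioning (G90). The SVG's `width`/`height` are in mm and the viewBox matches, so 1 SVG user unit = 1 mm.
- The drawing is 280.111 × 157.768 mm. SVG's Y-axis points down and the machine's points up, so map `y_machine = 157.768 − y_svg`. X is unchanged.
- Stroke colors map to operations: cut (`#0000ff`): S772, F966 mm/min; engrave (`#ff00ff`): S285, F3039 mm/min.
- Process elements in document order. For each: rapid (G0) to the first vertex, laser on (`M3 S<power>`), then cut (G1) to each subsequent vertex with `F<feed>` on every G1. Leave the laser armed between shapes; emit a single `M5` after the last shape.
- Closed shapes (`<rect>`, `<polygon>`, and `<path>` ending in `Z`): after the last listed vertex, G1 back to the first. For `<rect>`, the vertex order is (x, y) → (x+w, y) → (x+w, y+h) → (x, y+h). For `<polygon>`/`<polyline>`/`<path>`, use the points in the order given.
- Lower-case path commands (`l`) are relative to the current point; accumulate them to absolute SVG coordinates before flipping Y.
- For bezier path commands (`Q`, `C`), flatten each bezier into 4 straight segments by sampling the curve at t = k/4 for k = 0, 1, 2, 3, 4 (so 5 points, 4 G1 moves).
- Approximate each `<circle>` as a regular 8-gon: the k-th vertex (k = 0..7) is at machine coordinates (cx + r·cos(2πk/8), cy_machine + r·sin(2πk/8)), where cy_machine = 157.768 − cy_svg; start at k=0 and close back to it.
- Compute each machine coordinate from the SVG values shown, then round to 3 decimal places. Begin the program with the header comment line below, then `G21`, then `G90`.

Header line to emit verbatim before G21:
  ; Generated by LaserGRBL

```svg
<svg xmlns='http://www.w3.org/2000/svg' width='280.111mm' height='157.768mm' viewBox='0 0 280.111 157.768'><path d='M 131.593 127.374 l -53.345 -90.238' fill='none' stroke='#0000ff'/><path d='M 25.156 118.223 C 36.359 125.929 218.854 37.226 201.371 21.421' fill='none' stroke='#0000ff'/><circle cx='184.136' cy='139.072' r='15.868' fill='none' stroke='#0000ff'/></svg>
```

viewBox `0 0 280.111 157.768` with mm width/height → 1 unit = 1 mm. Flip: y_m = 157.768 − y_svg.

**Shape 1** — `<path>` line segment, stroke `#0000ff` → cut (S772, F966). Machine vertices: (131.593,30.394) → (78.248,120.632). Open path.

**Shape 2** — `<path>` cubic bezier, stroke `#0000ff` → cut (S772, F966). Control points (SVG): P0=(25.156,118.223), P1=(36.359,125.929), P2=(218.854,37.226), P3=(201.371,21.421); sampled at t=k/4. Machine vertices: (25.156,39.545) → (59.874,49.197) → (124.021,79.129) → (182.788,113.470) → (201.371,136.347). Open path.

**Shape 3** — `<circle>` circle, stroke `#0000ff` → cut (S772, F966). Machine vertices: (200.004,18.696) → (195.356,29.916) → (184.136,34.564) → (172.916,29.916) → (168.268,18.696) → (172.916,7.476) → (184.136,2.828) → (195.356,7.476) → (200.004,18.696). Closed: final G1 returns to the first vertex.

; Generated by LaserGRBL
G21
G90
G0 X131.593 Y30.394
M3 S772
G1 X78.248 Y120.632 F966
G0 X25.156 Y39.545
M3 S772
G1 X59.874 Y49.197 F966
G1 X124.021 Y79.129 F966
G1 X182.788 Y113.470 F966
G1 X201.371 Y136.347 F966
G0 X200.004 Y18.696
M3 S772
G1 X195.356 Y29.916 F966
G1 X184.136 Y34.564 F966
G1 X172.916 Y29.916 F966
G1 X168.268 Y18.696 F966
G1 X172.916 Y7.476 F966
G1 X184.136 Y2.828 F966
G1 X195.356 Y7.476 F966
G1 X200.004 Y18.696 F966
M5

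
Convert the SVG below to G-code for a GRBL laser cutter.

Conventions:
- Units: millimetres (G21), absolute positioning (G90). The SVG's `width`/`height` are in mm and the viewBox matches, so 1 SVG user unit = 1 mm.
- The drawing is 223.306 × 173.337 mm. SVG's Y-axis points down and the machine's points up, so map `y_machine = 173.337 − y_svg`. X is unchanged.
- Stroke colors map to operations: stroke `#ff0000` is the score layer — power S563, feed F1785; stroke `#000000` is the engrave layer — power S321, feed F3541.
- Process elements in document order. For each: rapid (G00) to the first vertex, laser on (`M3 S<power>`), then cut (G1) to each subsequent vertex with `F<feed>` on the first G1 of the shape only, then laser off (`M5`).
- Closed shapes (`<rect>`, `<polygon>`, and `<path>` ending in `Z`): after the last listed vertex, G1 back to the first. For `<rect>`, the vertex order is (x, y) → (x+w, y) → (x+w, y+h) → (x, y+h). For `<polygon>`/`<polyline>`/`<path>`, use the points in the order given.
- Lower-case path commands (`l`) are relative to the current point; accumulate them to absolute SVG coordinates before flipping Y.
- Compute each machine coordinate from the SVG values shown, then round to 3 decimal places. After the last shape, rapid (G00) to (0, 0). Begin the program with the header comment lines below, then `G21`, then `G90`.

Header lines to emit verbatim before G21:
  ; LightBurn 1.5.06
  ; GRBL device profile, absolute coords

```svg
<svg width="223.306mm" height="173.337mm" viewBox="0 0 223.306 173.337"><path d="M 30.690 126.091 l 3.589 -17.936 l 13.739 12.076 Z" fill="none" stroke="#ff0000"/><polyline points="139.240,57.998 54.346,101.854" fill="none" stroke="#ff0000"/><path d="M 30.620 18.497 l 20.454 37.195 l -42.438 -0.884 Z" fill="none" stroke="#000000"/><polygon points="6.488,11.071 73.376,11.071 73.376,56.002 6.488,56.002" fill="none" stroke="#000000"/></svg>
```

1 u = 1 mm; y_m = 173.337 − y.

[1] `<path>` regular polygon, #ff0000→score S563 F1785: (30.690,47.246) → (34.279,65.182) → (48.018,53.106) → (30.690,47.246) (closed)

[2] `<polyline>` line segment, #ff0000→score S563 F1785: (139.240,115.339) → (54.346,71.483)

[3] `<path>` regular polygon, #000000→engrave S321 F3541: (30.620,154.840) → (51.074,117.645) → (8.636,118.529) → (30.620,154.840) (closed)

[4] `<polygon>` rectangle, #000000→engrave S321 F3541: (6.488,162.266) → (73.376,162.266) → (73.376,117.335) → (6.488,117.335) → (6.488,162.266) (closed)

; LightBurn 1.5.06
; GRBL device profile, absolute coords
G21
G90
G00 X30.690 Y47.246
M3 S563
G1 X34.279 Y65.182 F1785
G1 X48.018 Y53.106
G1 X30.690 Y47.246
M5
G00 X139.240 Y115.339
M3 S563
G1 X54.346 Y71.483 F1785
M5
G00 X30.620 Y154.840
M3 S321
G1 X51.074 Y117.645 F3541
G1 X8.636 Y118.529
G1 X30.620 Y154.840
M5
G00 X6.488 Y162.266
M3 S321
G1 X73.376 Y162.266 F3541
G1 X73.376 Y117.335
G1 X6.488 Y117.335
G1 X6.488 Y162.266
M5
G00 X0.000 Y0.000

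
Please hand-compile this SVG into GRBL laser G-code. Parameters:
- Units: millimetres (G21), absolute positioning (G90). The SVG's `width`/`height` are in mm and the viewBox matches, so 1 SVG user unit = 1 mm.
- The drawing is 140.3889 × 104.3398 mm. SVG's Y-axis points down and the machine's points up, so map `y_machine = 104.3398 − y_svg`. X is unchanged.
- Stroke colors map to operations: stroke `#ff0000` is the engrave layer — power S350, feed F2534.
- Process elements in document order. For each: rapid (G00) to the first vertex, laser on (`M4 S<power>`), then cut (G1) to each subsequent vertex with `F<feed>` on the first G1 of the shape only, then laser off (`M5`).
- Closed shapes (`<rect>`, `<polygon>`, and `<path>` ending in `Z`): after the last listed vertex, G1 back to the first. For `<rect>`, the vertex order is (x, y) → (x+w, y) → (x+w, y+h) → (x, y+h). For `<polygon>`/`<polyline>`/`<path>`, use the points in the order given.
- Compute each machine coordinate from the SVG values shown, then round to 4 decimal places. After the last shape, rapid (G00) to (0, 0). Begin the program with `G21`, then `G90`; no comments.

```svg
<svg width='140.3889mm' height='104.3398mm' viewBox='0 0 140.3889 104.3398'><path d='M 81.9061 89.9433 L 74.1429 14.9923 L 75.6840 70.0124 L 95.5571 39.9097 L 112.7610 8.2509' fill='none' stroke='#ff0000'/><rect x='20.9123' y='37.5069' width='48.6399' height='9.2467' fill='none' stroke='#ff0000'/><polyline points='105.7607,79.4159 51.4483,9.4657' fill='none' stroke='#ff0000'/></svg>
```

viewBox `0 0 140.3889 104.3398` with mm width/height → 1 unit = 1 mm. Flip: y_m = 104.3398 − y_svg.

**Shape 1** — `<path>` open polyline, stroke `#ff0000` → engrave (S350, F2534). Machine vertices: (81.9061,14.3965) → (74.1429,89.3475) → (75.6840,34.3274) → (95.5571,64.4301) → (112.7610,96.0889). Open path.

**Shape 2** — `<rect>` rectangle, stroke `#ff0000` → engrave (S350, F2534). Machine vertices: (20.9123,66.8329) → (69.5522,66.8329) → (69.5522,57.5862) → (20.9123,57.5862) → (20.9123,66.8329). Closed: final G1 returns to the first vertex.

**Shape 3** — `<polyline>` line segment, stroke `#ff0000` → engrave (S350, F2534). Machine vertices: (105.7607,24.9239) → (51.4483,94.8741). Open path.

G21
G90
G00 X81.9061 Y14.3965
M4 S350
G1 X74.1429 Y89.3475 F2534
G1 X75.6840 Y34.3274
G1 X95.5571 Y64.4301
G1 X112.7610 Y96.0889
M5
G00 X20.9123 Y66.8329
M4 S350
G1 X69.5522 Y66.8329 F2534
G1 X69.5522 Y57.5862
G1 X20.9123 Y57.5862
G1 X20.9123 Y66.8329
M5
G00 X105.7607 Y24.9239
M4 S350
G1 X51.4483 Y94.8741 F2534
M5
G00 X0.0000 Y0.0000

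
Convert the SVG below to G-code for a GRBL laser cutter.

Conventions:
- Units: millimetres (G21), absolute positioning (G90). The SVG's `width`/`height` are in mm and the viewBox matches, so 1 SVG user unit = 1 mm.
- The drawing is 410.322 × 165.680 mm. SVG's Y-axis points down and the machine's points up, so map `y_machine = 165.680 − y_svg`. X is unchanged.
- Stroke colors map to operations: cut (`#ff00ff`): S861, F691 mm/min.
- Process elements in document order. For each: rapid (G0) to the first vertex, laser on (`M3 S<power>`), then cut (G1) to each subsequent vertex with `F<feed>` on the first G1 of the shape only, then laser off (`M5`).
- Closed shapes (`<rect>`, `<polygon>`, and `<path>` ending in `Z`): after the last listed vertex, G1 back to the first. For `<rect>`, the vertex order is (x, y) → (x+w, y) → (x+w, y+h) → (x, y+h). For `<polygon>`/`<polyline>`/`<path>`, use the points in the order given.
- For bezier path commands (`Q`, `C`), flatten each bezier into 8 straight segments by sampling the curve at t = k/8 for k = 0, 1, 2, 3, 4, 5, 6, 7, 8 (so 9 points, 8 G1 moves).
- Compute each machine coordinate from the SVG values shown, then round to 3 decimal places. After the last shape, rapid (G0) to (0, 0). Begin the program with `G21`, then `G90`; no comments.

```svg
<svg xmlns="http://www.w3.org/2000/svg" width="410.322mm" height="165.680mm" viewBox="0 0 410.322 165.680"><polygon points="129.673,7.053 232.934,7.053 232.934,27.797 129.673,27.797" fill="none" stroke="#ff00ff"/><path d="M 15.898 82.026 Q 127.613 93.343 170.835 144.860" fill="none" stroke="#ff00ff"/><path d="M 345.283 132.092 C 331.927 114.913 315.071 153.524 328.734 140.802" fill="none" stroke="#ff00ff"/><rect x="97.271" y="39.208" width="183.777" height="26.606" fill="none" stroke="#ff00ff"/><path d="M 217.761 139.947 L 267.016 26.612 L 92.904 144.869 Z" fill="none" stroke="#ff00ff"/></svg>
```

G21
G90
G0 X129.673 Y158.627
M3 S861
G1 X232.934 Y158.627 F691
G1 X232.934 Y137.883
G1 X129.673 Y137.883
G1 X129.673 Y158.627
M5
G0 X15.898 Y83.654
M3 S861
G1 X42.757 Y80.197 F691
G1 X67.475 Y75.483
G1 X90.052 Y69.513
G1 X110.490 Y62.287
G1 X128.787 Y53.805
G1 X144.943 Y44.066
G1 X158.959 Y33.071
G1 X170.835 Y20.820
M5
G0 X345.283 Y33.588
M3 S861
G1 X340.177 Y37.624 F691
G1 X335.141 Y37.685
G1 X330.575 Y35.027
G1 X326.876 Y30.904
G1 X324.444 Y26.573
G1 X323.678 Y23.288
G1 X324.975 Y22.304
G1 X328.734 Y24.878
M5
G0 X97.271 Y126.472
M3 S861
G1 X281.048 Y126.472 F691
G1 X281.048 Y99.866
G1 X97.271 Y99.866
G1 X97.271 Y126.472
M5
G0 X217.761 Y25.733
M3 S861
G1 X267.016 Y139.068 F691
G1 X92.904 Y20.811
G1 X217.761 Y25.733
M5
G0 X0.000 Y0.000

Since the viewBox matches the mm dimensions, user units are millimetres directly. The only transform is the Y-flip y_m = 165.680 − y_svg.

Shape 1 is a rectangle drawn with `<polygon>`. Its stroke #ff00ff means cut at S861, F691. After flipping Y the toolpath is (129.673,158.627) → (232.934,158.627) → (232.934,137.883) → (129.673,137.883) → (129.673,158.627), returning to the start.

Shape 2 is a quadratic bezier drawn with `<path>`. Its stroke #ff00ff means cut at S861, F691. After flipping Y the toolpath is (15.898,83.654) → (42.757,80.197) → (67.475,75.483) → (90.052,69.513) → (110.490,62.287) → (128.787,53.805) → (144.943,44.066) → (158.959,33.071) → (170.835,20.820).

Shape 3 is a cubic bezier drawn with `<path>`. Its stroke #ff00ff means cut at S861, F691. After flipping Y the toolpath is (345.283,33.588) → (340.177,37.624) → (335.141,37.685) → (330.575,35.027) → (326.876,30.904) → (324.444,26.573) → (323.678,23.288) → (324.975,22.304) → (328.734,24.878).

Shape 4 is a rectangle drawn with `<rect>`. Its stroke #ff00ff means cut at S861, F691. After flipping Y the toolpath is (97.271,126.472) → (281.048,126.472) → (281.048,99.866) → (97.271,99.866) → (97.271,126.472), returning to the start.

Shape 5 is a closed polygon drawn with `<path>`. Its stroke #ff00ff means cut at S861, F691. After flipping Y the toolpath is (217.761,25.733) → (267.016,139.068) → (92.904,20.811) → (217.761,25.733), returning to the start.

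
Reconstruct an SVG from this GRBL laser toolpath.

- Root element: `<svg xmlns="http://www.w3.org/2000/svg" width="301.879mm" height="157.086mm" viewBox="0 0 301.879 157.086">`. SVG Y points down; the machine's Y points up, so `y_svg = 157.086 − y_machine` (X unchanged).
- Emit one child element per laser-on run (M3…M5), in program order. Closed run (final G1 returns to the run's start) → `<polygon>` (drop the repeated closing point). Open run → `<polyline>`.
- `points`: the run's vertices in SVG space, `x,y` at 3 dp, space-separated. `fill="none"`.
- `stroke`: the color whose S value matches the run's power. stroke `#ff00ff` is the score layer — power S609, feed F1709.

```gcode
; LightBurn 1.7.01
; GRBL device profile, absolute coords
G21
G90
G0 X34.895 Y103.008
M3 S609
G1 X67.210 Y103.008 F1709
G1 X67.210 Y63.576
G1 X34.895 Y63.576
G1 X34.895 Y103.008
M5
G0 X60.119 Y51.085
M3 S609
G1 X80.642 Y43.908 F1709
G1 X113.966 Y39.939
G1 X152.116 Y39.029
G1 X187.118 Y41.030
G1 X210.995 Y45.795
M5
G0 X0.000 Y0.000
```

<svg xmlns="http://www.w3.org/2000/svg" width="301.879mm" height="157.086mm" viewBox="0 0 301.879 157.086">
  <polygon points="34.895,54.078 67.210,54.078 67.210,93.510 34.895,93.510" fill="none" stroke="#ff00ff"/>
  <polyline points="60.119,106.001 80.642,113.178 113.966,117.147 152.116,118.057 187.118,116.056 210.995,111.291" fill="none" stroke="#ff00ff"/>
</svg>

Each laser-on run becomes one SVG element. Flip Y back into SVG space with y_svg = 157.086 − y_machine. Every run uses S609, so all elements get stroke `#ff00ff` (score).

Run 1: The run returns to its start, so emit a `<polygon>` with points (Y-flipped): 34.895,54.078 67.210,54.078 67.210,93.510 34.895,93.510.

Run 2: The run is open, so emit a `<polyline>` with points (Y-flipped): 60.119,106.001 80.642,113.178 113.966,117.147 152.116,118.057 187.118,116.056 210.995,111.291.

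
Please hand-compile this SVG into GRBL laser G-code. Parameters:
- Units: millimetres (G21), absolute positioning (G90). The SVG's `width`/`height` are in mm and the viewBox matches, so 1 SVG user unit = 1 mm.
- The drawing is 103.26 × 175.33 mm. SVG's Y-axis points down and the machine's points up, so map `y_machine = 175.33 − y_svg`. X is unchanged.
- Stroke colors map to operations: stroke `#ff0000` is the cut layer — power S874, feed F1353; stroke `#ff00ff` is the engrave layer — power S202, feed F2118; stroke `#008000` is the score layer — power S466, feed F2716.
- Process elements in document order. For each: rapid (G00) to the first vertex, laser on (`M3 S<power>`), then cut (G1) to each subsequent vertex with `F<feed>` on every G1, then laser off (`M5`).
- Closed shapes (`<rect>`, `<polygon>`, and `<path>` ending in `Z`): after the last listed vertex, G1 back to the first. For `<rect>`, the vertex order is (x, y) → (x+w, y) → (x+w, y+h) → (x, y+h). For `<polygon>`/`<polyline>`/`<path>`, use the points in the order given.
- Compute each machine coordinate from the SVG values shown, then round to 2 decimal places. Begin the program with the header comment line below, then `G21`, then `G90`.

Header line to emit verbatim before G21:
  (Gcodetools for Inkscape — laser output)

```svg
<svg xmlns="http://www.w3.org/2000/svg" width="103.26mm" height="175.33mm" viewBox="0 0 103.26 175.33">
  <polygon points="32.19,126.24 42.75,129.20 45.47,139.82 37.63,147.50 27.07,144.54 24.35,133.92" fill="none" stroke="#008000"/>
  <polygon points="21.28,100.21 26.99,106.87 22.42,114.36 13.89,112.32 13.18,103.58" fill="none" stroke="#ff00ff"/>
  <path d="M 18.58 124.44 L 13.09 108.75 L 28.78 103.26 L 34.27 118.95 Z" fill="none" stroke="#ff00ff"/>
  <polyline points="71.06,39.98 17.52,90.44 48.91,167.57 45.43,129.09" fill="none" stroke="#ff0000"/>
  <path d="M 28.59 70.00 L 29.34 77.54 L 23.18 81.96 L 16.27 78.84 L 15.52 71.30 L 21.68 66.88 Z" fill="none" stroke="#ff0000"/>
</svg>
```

Since the viewBox matches the mm dimensions, user units are millimetres directly. The only transform is the Y-flip y_m = 175.33 − y_svg.

Shape 1 is a regular polygon drawn with `<polygon>`. Its stroke #008000 means score at S466, F2716. After flipping Y the toolpath is (32.19,49.09) → (42.75,46.13) → (45.47,35.51) → (37.63,27.83) → (27.07,30.79) → (24.35,41.41) → (32.19,49.09), returning to the start.

Shape 2 is a regular polygon drawn with `<polygon>`. Its stroke #ff00ff means engrave at S202, F2118. After flipping Y the toolpath is (21.28,75.12) → (26.99,68.46) → (22.42,60.97) → (13.89,63.01) → (13.18,71.75) → (21.28,75.12), returning to the start.

Shape 3 is a regular polygon drawn with `<path>`. Its stroke #ff00ff means engrave at S202, F2118. After flipping Y the toolpath is (18.58,50.89) → (13.09,66.58) → (28.78,72.07) → (34.27,56.38) → (18.58,50.89), returning to the start.

Shape 4 is a open polyline drawn with `<polyline>`. Its stroke #ff0000 means cut at S874, F1353. After flipping Y the toolpath is (71.06,135.35) → (17.52,84.89) → (48.91,7.76) → (45.43,46.24).

Shape 5 is a regular polygon drawn with `<path>`. Its stroke #ff0000 means cut at S874, F1353. After flipping Y the toolpath is (28.59,105.33) → (29.34,97.79) → (23.18,93.37) → (16.27,96.49) → (15.52,104.03) → (21.68,108.45) → (28.59,105.33), returning to the start.

(Gcodetools for Inkscape — laser output)
G21
G90
G00 X32.19 Y49.09
M3 S466
G1 X42.75 Y46.13 F2716
G1 X45.47 Y35.51 F2716
G1 X37.63 Y27.83 F2716
G1 X27.07 Y30.79 F2716
G1 X24.35 Y41.41 F2716
G1 X32.19 Y49.09 F2716
M5
G00 X21.28 Y75.12
M3 S202
G1 X26.99 Y68.46 F2118
G1 X22.42 Y60.97 F2118
G1 X13.89 Y63.01 F2118
G1 X13.18 Y71.75 F2118
G1 X21.28 Y75.12 F2118
M5
G00 X18.58 Y50.89
M3 S202
G1 X13.09 Y66.58 F2118
G1 X28.78 Y72.07 F2118
G1 X34.27 Y56.38 F2118
G1 X18.58 Y50.89 F2118
M5
G00 X71.06 Y135.35
M3 S874
G1 X17.52 Y84.89 F1353
G1 X48.91 Y7.76 F1353
G1 X45.43 Y46.24 F1353
M5
G00 X28.59 Y105.33
M3 S874
G1 X29.34 Y97.79 F1353
G1 X23.18 Y93.37 F1353
G1 X16.27 Y96.49 F1353
G1 X15.52 Y104.03 F1353
G1 X21.68 Y108.45 F1353
G1 X28.59 Y105.33 F1353
M5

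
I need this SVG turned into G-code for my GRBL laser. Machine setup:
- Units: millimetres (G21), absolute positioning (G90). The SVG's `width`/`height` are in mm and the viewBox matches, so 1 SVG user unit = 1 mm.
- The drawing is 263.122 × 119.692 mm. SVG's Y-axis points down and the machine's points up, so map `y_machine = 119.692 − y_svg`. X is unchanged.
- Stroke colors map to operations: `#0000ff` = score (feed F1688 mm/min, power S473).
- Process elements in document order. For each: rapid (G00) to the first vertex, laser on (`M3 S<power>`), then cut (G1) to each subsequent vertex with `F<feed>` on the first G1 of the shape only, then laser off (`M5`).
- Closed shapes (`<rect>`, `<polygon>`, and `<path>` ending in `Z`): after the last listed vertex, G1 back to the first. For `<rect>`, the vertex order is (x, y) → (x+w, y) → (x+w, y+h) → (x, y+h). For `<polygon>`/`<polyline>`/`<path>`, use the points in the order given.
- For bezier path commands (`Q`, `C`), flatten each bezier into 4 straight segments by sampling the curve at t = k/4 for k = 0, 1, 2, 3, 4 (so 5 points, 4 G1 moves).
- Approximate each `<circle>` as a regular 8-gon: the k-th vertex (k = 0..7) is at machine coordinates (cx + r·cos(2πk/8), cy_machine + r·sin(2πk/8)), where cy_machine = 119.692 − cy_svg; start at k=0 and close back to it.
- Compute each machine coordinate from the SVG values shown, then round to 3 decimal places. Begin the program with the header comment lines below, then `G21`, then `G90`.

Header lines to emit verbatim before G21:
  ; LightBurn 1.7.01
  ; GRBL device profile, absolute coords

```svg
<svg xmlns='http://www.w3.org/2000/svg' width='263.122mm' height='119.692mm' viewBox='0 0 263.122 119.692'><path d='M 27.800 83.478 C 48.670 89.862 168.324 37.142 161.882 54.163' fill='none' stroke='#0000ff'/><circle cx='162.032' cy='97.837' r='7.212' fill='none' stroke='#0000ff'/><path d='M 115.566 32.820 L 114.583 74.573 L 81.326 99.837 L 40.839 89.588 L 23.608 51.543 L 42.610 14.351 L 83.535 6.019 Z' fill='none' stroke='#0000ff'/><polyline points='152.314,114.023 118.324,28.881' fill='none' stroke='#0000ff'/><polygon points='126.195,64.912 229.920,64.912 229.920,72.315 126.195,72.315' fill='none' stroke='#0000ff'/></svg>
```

; LightBurn 1.7.01
; GRBL device profile, absolute coords
G21
G90
G00 X27.800 Y36.214
M3 S473
G1 X58.461 Y40.495 F1688
G1 X105.083 Y54.860
G1 X146.584 Y67.232
G1 X161.882 Y65.529
M5
G00 X169.244 Y21.855
M3 S473
G1 X167.132 Y26.955 F1688
G1 X162.032 Y29.067
G1 X156.932 Y26.955
G1 X154.820 Y21.855
G1 X156.932 Y16.755
G1 X162.032 Y14.643
G1 X167.132 Y16.755
G1 X169.244 Y21.855
M5
G00 X115.566 Y86.872
M3 S473
G1 X114.583 Y45.119 F1688
G1 X81.326 Y19.855
G1 X40.839 Y30.104
G1 X23.608 Y68.149
G1 X42.610 Y105.341
G1 X83.535 Y113.673
G1 X115.566 Y86.872
M5
G00 X152.314 Y5.669
M3 S473
G1 X118.324 Y90.811 F1688
M5
G00 X126.195 Y54.780
M3 S473
G1 X229.920 Y54.780 F1688
G1 X229.920 Y47.377
G1 X126.195 Y47.377
G1 X126.195 Y54.780
M5

viewBox `0 0 263.122 119.692` with mm width/height → 1 unit = 1 mm. Flip: y_m = 119.692 − y_svg.

**Shape 1** — `<path>` cubic bezier, stroke `#0000ff` → score (S473, F1688). Control points (SVG): P0=(27.800,83.478), P1=(48.670,89.862), P2=(168.324,37.142), P3=(161.882,54.163); sampled at t=k/4. Machine vertices: (27.800,36.214) → (58.461,40.495) → (105.083,54.860) → (146.584,67.232) → (161.882,65.529). Open path.

**Shape 2** — `<circle>` circle, stroke `#0000ff` → score (S473, F1688). Machine vertices: (169.244,21.855) → (167.132,26.955) → (162.032,29.067) → (156.932,26.955) → (154.820,21.855) → (156.932,16.755) → (162.032,14.643) → (167.132,16.755) → (169.244,21.855). Closed: final G1 returns to the first vertex.

**Shape 3** — `<path>` regular polygon, stroke `#0000ff` → score (S473, F1688). Machine vertices: (115.566,86.872) → (114.583,45.119) → (81.326,19.855) → (40.839,30.104) → (23.608,68.149) → (42.610,105.341) → (83.535,113.673) → (115.566,86.872). Closed: final G1 returns to the first vertex.

**Shape 4** — `<polyline>` line segment, stroke `#0000ff` → score (S473, F1688). Machine vertices: (152.314,5.669) → (118.324,90.811). Open path.

**Shape 5** — `<polygon>` rectangle, stroke `#0000ff` → score (S473, F1688). Machine vertices: (126.195,54.780) → (229.920,54.780) → (229.920,47.377) → (126.195,47.377) → (126.195,54.780). Closed: final G1 returns to the first vertex.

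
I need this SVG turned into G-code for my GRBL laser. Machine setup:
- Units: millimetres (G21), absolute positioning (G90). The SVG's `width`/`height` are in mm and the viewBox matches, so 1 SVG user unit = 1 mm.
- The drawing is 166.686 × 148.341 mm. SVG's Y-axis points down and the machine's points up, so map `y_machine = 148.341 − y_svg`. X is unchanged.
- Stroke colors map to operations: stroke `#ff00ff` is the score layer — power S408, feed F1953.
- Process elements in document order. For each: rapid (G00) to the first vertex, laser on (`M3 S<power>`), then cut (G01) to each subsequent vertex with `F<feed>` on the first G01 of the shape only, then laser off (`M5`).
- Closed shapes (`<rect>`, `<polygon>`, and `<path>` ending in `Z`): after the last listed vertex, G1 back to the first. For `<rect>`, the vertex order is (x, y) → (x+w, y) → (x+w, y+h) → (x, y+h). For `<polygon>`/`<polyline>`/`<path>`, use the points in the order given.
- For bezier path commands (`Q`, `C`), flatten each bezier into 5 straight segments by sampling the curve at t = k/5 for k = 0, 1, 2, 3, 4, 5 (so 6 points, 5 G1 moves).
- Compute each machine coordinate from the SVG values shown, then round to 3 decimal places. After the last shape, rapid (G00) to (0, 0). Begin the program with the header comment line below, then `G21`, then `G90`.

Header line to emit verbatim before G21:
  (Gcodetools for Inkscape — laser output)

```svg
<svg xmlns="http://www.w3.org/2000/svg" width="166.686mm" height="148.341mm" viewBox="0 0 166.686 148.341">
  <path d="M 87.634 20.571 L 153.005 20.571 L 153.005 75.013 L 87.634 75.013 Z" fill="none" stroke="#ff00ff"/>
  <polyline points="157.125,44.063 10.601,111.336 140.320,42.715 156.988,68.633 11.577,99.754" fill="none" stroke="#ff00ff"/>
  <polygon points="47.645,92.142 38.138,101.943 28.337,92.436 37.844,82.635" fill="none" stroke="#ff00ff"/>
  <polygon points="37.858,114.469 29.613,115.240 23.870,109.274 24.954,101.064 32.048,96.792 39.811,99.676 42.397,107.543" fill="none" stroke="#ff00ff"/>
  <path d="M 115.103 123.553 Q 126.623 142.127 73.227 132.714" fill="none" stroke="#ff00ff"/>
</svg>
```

viewBox `0 0 166.686 148.341` with mm width/height → 1 unit = 1 mm. Flip: y_m = 148.341 − y_svg.

**Shape 1** — `<path>` rectangle, stroke `#ff00ff` → score (S408, F1953). Machine vertices: (87.634,127.770) → (153.005,127.770) → (153.005,73.328) → (87.634,73.328) → (87.634,127.770). Closed: final G1 returns to the first vertex.

**Shape 2** — `<polyline>` open polyline, stroke `#ff00ff` → score (S408, F1953). Machine vertices: (157.125,104.278) → (10.601,37.005) → (140.320,105.626) → (156.988,79.708) → (11.577,48.587). Open path.

**Shape 3** — `<polygon>` regular polygon, stroke `#ff00ff` → score (S408, F1953). Machine vertices: (47.645,56.199) → (38.138,46.398) → (28.337,55.905) → (37.844,65.706) → (47.645,56.199). Closed: final G1 returns to the first vertex.

**Shape 4** — `<polygon>` regular polygon, stroke `#ff00ff` → score (S408, F1953). Machine vertices: (37.858,33.872) → (29.613,33.101) → (23.870,39.067) → (24.954,47.277) → (32.048,51.549) → (39.811,48.665) → (42.397,40.798) → (37.858,33.872). Closed: final G1 returns to the first vertex.

**Shape 5** — `<path>` quadratic bezier, stroke `#ff00ff` → score (S408, F1953). Control points (SVG): P0=(115.103,123.553), P1=(126.623,142.127), P2=(73.227,132.714); sampled at t=k/5. Machine vertices: (115.103,24.788) → (117.114,18.478) → (113.932,14.407) → (105.557,12.575) → (91.989,12.981) → (73.227,15.627). Open path.

(Gcodetools for Inkscape — laser output)
G21
G90
G00 X87.634 Y127.770
M3 S408
G01 X153.005 Y127.770 F1953
G01 X153.005 Y73.328
G01 X87.634 Y73.328
G01 X87.634 Y127.770
M5
G00 X157.125 Y104.278
M3 S408
G01 X10.601 Y37.005 F1953
G01 X140.320 Y105.626
G01 X156.988 Y79.708
G01 X11.577 Y48.587
M5
G00 X47.645 Y56.199
M3 S408
G01 X38.138 Y46.398 F1953
G01 X28.337 Y55.905
G01 X37.844 Y65.706
G01 X47.645 Y56.199
M5
G00 X37.858 Y33.872
M3 S408
G01 X29.613 Y33.101 F1953
G01 X23.870 Y39.067
G01 X24.954 Y47.277
G01 X32.048 Y51.549
G01 X39.811 Y48.665
G01 X42.397 Y40.798
G01 X37.858 Y33.872
M5
G00 X115.103 Y24.788
M3 S408
G01 X117.114 Y18.478 F1953
G01 X113.932 Y14.407
G01 X105.557 Y12.575
G01 X91.989 Y12.981
G01 X73.227 Y15.627
M5
G00 X0.000 Y0.000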